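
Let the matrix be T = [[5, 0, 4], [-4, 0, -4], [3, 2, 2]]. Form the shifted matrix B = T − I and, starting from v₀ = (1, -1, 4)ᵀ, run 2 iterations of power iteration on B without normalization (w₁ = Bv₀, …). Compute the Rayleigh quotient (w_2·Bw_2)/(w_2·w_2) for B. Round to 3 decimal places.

5.196

B = T − I has rows (4, 0, 4); (-4, -1, -4); (3, 2, 1)
w1 = Bv₀ = (4·1 + 0·(-1) + 4·4; (-4)·1 + (-1)·(-1) + (-4)·4; 3·1 + 2·(-1) + 1·4) = (20, -19, 5)
w2 = Bw1 = (4·20 + 0·(-19) + 4·5; (-4)·20 + (-1)·(-19) + (-4)·5; 3·20 + 2·(-19) + 1·5) = (100, -81, 27)
Bw2 = (508, -427, 165)
w2·Bw2 = 89842; w2·w2 = 17290; μ ≈ 89842/17290 = 5.196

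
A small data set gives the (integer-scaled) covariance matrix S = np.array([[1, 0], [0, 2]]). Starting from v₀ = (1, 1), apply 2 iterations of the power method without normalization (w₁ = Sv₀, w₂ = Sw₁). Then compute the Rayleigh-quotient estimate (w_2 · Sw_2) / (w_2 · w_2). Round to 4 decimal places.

w1 = Sv₀ = (1, 2)
w2 = Sw1 = (1, 4)
Sw2 = (1, 8)
w2·Sw2 = 1·1 + 4·8 = 33; w2·w2 = 1·1 + 4·4 = 17
λ ≈ 33/17 = 1.9412

1.9412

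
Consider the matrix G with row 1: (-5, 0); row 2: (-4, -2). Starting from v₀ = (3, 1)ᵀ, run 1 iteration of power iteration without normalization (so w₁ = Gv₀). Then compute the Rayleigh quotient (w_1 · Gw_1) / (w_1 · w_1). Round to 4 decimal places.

w1 = Gv₀ = ((-5)·3 + 0·1; (-4)·3 + (-2)·1) = (-15, -14)
Gw1 = (75, 88)
w1·Gw1 = (-15)·75 + (-14)·88 = -2357; w1·w1 = (-15)·(-15) + (-14)·(-14) = 421
λ ≈ -2357/421 = -5.5986

λ ≈ -5.5986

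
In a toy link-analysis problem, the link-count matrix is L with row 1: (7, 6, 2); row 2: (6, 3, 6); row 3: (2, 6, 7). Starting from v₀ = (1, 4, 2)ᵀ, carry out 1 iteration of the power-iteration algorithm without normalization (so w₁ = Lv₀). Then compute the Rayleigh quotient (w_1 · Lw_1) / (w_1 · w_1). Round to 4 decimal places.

w1 = Lv₀ = (35, 30, 40)
Lw1 = (505, 540, 530)
w1·Lw1 = 35·505 + 30·540 + 40·530 = 55075; w1·w1 = 35·35 + 30·30 + 40·40 = 3725
λ ≈ 55075/3725 = 14.7852

14.7852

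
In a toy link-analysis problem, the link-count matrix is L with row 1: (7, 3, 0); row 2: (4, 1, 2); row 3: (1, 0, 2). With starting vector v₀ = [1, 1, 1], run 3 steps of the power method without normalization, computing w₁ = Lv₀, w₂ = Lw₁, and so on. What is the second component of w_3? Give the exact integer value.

449

w1 = Lv₀ = (10, 7, 3)
w2 = Lw1 = (91, 53, 16)
w3 = Lw2 = (796, 449, 123)
The requested component of w3 is 449.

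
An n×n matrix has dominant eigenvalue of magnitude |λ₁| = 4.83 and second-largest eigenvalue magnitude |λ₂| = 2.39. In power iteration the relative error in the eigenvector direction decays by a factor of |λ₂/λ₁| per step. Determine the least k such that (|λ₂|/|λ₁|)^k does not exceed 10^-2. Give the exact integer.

|λ₂/λ₁| = 2.39/4.83 = 0.49482
Need k ≥ ln(10^-2) / ln(0.49482) = -4.6052 / -0.7036 ≈ 6.546
Smallest integer k satisfying the bound: 7

7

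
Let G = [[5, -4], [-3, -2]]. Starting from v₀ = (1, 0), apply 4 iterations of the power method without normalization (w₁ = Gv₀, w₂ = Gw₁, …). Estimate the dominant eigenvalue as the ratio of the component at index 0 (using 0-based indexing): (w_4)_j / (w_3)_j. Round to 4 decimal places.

w1 = Gv₀ = (5·1 + (-4)·0; (-3)·1 + (-2)·0) = (5, -3)
w2 = Gw1 = (5·5 + (-4)·(-3); (-3)·5 + (-2)·(-3)) = (37, -9)
w3 = Gw2 = (221, -93)
w4 = Gw3 = (1477, -477)
Ratio at component: 1477 / 221 = 6.6833

6.6833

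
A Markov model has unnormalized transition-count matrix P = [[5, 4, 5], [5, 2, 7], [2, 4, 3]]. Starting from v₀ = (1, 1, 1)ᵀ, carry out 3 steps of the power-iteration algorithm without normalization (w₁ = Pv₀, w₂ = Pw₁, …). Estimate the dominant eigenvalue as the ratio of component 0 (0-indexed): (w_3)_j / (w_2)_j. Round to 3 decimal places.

w1 = Pv₀ = (5·1 + 4·1 + 5·1; 5·1 + 2·1 + 7·1; 2·1 + 4·1 + 3·1) = (14, 14, 9)
w2 = Pw1 = (5·14 + 4·14 + 5·9; 5·14 + 2·14 + 7·9; 2·14 + 4·14 + 3·9) = (171, 161, 111)
w3 = Pw2 = (2054, 1954, 1319)
Ratio at component: 2054 / 171 = 12.012

12.012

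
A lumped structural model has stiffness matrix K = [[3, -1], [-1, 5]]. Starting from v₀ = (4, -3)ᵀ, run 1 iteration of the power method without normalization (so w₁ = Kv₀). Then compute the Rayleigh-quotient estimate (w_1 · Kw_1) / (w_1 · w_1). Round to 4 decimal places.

5.2048

w1 = Kv₀ = (3·4 + (-1)·(-3); (-1)·4 + 5·(-3)) = (15, -19)
Kw1 = (64, -110)
w1·Kw1 = 15·64 + (-19)·(-110) = 3050; w1·w1 = 15·15 + (-19)·(-19) = 586
λ ≈ 3050/586 = 5.2048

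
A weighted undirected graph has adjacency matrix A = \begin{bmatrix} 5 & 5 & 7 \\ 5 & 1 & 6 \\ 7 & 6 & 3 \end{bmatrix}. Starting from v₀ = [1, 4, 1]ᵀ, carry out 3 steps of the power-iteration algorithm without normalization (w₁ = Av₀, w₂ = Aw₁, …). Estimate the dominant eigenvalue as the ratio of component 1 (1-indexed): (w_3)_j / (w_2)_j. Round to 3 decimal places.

15.163

w1 = Av₀ = (32, 15, 34)
w2 = Aw1 = (473, 379, 416)
w3 = Aw2 = (7172, 5240, 6833)
Ratio at component: 7172 / 473 = 15.163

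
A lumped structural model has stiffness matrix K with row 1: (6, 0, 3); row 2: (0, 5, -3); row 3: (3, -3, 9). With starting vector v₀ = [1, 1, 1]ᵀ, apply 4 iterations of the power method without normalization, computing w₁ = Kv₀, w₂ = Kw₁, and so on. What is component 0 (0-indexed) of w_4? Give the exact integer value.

8388

w1 = Kv₀ = (6·1 + 0·1 + 3·1; 0·1 + 5·1 + (-3)·1; 3·1 + (-3)·1 + 9·1) = (9, 2, 9)
w2 = Kw1 = (6·9 + 0·2 + 3·9; 0·9 + 5·2 + (-3)·9; 3·9 + (-3)·2 + 9·9) = (81, -17, 102)
w3 = Kw2 = (792, -391, 1212)
w4 = Kw3 = (8388, -5591, 14457)
The requested component of w4 is 8388.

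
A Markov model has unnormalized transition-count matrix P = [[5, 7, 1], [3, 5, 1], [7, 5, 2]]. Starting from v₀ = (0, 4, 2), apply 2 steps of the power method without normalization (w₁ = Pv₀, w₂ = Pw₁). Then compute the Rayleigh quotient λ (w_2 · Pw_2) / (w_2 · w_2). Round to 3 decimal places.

w1 = Pv₀ = (30, 22, 24)
w2 = Pw1 = (328, 224, 368)
Pw2 = (3576, 2472, 4152)
w2·Pw2 = 328·3576 + 224·2472 + 368·4152 = 3254592; w2·w2 = 328·328 + 224·224 + 368·368 = 293184
λ ≈ 3254592/293184 = 11.101

λ ≈ 11.101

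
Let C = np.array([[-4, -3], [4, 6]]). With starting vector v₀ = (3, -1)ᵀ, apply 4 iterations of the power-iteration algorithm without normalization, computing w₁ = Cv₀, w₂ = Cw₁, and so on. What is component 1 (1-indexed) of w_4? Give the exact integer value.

w1 = Cv₀ = ((-4)·3 + (-3)·(-1); 4·3 + 6·(-1)) = (-9, 6)
w2 = Cw1 = ((-4)·(-9) + (-3)·6; 4·(-9) + 6·6) = (18, 0)
w3 = Cw2 = (-72, 72)
w4 = Cw3 = (72, 144)
The requested component of w4 is 72.

72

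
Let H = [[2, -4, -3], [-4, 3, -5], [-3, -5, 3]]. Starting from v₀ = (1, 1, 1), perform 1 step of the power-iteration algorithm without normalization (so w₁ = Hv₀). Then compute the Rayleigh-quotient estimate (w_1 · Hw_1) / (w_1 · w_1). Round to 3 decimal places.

w1 = Hv₀ = (2·1 + (-4)·1 + (-3)·1; (-4)·1 + 3·1 + (-5)·1; (-3)·1 + (-5)·1 + 3·1) = (-5, -6, -5)
Hw1 = (29, 27, 30)
w1·Hw1 = (-5)·29 + (-6)·27 + (-5)·30 = -457; w1·w1 = (-5)·(-5) + (-6)·(-6) + (-5)·(-5) = 86
λ ≈ -457/86 = -5.314

λ ≈ -5.314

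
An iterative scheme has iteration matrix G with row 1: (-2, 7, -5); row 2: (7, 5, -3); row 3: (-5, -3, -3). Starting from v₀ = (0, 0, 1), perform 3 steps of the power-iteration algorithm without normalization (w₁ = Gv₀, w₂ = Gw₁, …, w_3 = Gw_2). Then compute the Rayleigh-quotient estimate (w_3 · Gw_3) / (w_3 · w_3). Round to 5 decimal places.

5.50336

w1 = Gv₀ = ((-2)·0 + 7·0 + (-5)·1; 7·0 + 5·0 + (-3)·1; (-5)·0 + (-3)·0 + (-3)·1) = (-5, -3, -3)
w2 = Gw1 = ((-2)·(-5) + 7·(-3) + (-5)·(-3); 7·(-5) + 5·(-3) + (-3)·(-3); (-5)·(-5) + (-3)·(-3) + (-3)·(-3)) = (4, -41, 43)
w3 = Gw2 = (-510, -306, -26)
Gw3 = (-992, -5022, 3546)
w3·Gw3 = (-510)·(-992) + (-306)·(-5022) + (-26)·3546 = 1950456; w3·w3 = (-510)·(-510) + (-306)·(-306) + (-26)·(-26) = 354412
λ ≈ 1950456/354412 = 5.50336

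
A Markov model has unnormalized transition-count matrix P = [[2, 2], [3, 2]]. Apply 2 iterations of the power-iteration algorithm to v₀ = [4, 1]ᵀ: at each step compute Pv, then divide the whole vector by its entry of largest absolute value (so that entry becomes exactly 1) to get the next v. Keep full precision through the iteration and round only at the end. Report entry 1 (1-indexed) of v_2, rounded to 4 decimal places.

0.8276

Pv0 = (10.00000, 14.00000); divide by 14.00000 → v1 = (0.71429, 1.00000)
Pv1 = (3.42857, 4.14286); divide by 4.14286 → v2 = (0.82759, 1.00000)
Requested entry of v2: 48/58 = 0.8276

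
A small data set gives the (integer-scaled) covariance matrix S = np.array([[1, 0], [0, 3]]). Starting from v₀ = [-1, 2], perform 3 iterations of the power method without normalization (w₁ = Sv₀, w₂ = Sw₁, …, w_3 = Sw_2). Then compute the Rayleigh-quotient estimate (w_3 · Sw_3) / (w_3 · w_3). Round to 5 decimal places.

2.99931

w1 = Sv₀ = (1·(-1) + 0·2; 0·(-1) + 3·2) = (-1, 6)
w2 = Sw1 = (1·(-1) + 0·6; 0·(-1) + 3·6) = (-1, 18)
w3 = Sw2 = (-1, 54)
Sw3 = (-1, 162)
w3·Sw3 = (-1)·(-1) + 54·162 = 8749; w3·w3 = (-1)·(-1) + 54·54 = 2917
λ ≈ 8749/2917 = 2.99931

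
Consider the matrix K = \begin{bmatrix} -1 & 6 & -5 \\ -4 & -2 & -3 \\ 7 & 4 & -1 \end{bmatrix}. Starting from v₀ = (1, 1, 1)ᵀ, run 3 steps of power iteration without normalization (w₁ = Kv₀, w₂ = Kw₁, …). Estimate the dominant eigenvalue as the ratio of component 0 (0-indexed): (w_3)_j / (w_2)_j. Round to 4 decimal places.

λ ≈ -2.5192

w1 = Kv₀ = ((-1)·1 + 6·1 + (-5)·1; (-4)·1 + (-2)·1 + (-3)·1; 7·1 + 4·1 + (-1)·1) = (0, -9, 10)
w2 = Kw1 = ((-1)·0 + 6·(-9) + (-5)·10; (-4)·0 + (-2)·(-9) + (-3)·10; 7·0 + 4·(-9) + (-1)·10) = (-104, -12, -46)
w3 = Kw2 = (262, 578, -730)
Ratio at component: 262 / -104 = -2.5192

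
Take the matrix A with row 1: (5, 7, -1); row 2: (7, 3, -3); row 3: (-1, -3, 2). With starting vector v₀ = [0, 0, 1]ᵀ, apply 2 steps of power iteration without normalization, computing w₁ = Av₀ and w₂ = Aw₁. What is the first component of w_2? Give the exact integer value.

-28

w1 = Av₀ = (5·0 + 7·0 + (-1)·1; 7·0 + 3·0 + (-3)·1; (-1)·0 + (-3)·0 + 2·1) = (-1, -3, 2)
w2 = Aw1 = (5·(-1) + 7·(-3) + (-1)·2; 7·(-1) + 3·(-3) + (-3)·2; (-1)·(-1) + (-3)·(-3) + 2·2) = (-28, -22, 14)
The requested component of w2 is -28.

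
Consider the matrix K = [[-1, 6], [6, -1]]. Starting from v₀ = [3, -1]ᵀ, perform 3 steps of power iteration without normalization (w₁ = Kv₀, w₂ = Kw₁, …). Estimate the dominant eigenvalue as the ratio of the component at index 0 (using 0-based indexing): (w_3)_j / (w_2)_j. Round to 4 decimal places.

-4.5610

w1 = Kv₀ = (-9, 19)
w2 = Kw1 = (123, -73)
w3 = Kw2 = (-561, 811)
Ratio at component: -561 / 123 = -4.5610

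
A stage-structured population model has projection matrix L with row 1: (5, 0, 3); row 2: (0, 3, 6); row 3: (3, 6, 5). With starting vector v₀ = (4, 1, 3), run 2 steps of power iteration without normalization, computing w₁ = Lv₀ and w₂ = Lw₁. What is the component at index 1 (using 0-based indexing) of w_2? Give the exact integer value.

261

w1 = Lv₀ = (29, 21, 33)
w2 = Lw1 = (244, 261, 378)
The requested component of w2 is 261.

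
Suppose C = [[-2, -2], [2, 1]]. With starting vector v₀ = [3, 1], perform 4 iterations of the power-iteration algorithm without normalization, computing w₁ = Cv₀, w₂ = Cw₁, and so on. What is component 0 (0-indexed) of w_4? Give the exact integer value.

w1 = Cv₀ = ((-2)·3 + (-2)·1; 2·3 + 1·1) = (-8, 7)
w2 = Cw1 = ((-2)·(-8) + (-2)·7; 2·(-8) + 1·7) = (2, -9)
w3 = Cw2 = (14, -5)
w4 = Cw3 = (-18, 23)
The requested component of w4 is -18.

-18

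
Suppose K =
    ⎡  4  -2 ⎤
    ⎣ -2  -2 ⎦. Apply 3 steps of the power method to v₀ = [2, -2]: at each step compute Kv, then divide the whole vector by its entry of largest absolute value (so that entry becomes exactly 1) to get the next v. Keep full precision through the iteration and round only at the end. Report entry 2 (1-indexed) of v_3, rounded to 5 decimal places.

-0.20000

Kv0 = (12.000000, 0.000000); divide by 12.000000 → v1 = (1.000000, 0.000000)
Kv1 = (4.000000, -2.000000); divide by 4.000000 → v2 = (1.000000, -0.500000)
Kv2 = (5.000000, -1.000000); divide by 5.000000 → v3 = (1.000000, -0.200000)
Requested entry of v3: -48/240 = -0.20000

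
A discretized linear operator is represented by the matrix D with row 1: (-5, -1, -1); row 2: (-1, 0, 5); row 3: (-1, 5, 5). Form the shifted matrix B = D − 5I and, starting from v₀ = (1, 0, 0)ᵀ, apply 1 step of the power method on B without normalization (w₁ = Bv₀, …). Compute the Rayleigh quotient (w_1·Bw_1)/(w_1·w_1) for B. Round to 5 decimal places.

-10.14706

B = D − 5I has rows (-10, -1, -1); (-1, -5, 5); (-1, 5, 0)
w1 = Bv₀ = (-10, -1, -1)
Bw1 = (102, 10, 5)
w1·Bw1 = -1035; w1·w1 = 102; μ ≈ -1035/102 = -10.14706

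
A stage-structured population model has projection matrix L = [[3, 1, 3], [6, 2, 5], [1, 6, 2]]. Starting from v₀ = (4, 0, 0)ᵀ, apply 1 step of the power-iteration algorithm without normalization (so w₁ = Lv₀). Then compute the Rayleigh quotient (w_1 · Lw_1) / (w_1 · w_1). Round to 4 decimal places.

w1 = Lv₀ = (3·4 + 1·0 + 3·0; 6·4 + 2·0 + 5·0; 1·4 + 6·0 + 2·0) = (12, 24, 4)
Lw1 = (72, 140, 164)
w1·Lw1 = 12·72 + 24·140 + 4·164 = 4880; w1·w1 = 12·12 + 24·24 + 4·4 = 736
λ ≈ 4880/736 = 6.6304

λ ≈ 6.6304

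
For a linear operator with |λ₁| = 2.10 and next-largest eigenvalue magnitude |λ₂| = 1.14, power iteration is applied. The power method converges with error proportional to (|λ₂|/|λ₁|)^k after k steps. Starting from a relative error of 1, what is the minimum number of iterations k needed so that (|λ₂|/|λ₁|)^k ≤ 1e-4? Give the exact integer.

|λ₂/λ₁| = 1.14/2.10 = 0.54286
Need k ≥ ln(1e-4) / ln(0.54286) = -9.2103 / -0.6109 ≈ 15.076
Smallest integer k satisfying the bound: 16

16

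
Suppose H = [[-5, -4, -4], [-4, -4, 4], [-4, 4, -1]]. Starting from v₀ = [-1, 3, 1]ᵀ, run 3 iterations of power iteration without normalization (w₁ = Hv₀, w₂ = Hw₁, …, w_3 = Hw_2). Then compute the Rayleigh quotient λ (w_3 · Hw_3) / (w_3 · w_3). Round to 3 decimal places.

λ ≈ -6.191

w1 = Hv₀ = (-11, -4, 15)
w2 = Hw1 = (11, 120, 13)
w3 = Hw2 = (-587, -472, 423)
Hw3 = (3131, 5928, 37)
w3·Hw3 = (-587)·3131 + (-472)·5928 + 423·37 = -4620262; w3·w3 = (-587)·(-587) + (-472)·(-472) + 423·423 = 746282
λ ≈ -4620262/746282 = -6.191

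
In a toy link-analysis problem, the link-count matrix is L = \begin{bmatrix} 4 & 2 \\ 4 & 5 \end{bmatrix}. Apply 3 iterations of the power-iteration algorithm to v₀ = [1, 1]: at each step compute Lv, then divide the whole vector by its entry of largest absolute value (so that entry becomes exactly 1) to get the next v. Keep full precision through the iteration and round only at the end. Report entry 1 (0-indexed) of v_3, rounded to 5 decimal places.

Lv0 = (6.000000, 9.000000); divide by 9.000000 → v1 = (0.666667, 1.000000)
Lv1 = (4.666667, 7.666667); divide by 7.666667 → v2 = (0.608696, 1.000000)
Lv2 = (4.434783, 7.434783); divide by 7.434783 → v3 = (0.596491, 1.000000)
Requested entry of v3: 513/513 = 1.00000

1.00000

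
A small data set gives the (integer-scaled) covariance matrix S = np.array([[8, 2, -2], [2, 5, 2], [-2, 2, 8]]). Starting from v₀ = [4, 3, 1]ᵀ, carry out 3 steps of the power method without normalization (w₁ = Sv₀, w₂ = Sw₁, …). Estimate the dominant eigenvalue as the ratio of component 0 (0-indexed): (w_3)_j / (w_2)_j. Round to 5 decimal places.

w1 = Sv₀ = (8·4 + 2·3 + (-2)·1; 2·4 + 5·3 + 2·1; (-2)·4 + 2·3 + 8·1) = (36, 25, 6)
w2 = Sw1 = (8·36 + 2·25 + (-2)·6; 2·36 + 5·25 + 2·6; (-2)·36 + 2·25 + 8·6) = (326, 209, 26)
w3 = Sw2 = (2974, 1749, -26)
Ratio at component: 2974 / 326 = 9.12270

λ ≈ 9.12270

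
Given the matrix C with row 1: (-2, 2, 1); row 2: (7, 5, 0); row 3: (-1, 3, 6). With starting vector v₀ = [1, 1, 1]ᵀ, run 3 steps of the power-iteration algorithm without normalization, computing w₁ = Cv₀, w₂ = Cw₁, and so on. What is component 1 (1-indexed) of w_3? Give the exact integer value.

157

w1 = Cv₀ = (1, 12, 8)
w2 = Cw1 = (30, 67, 83)
w3 = Cw2 = (157, 545, 669)
The requested component of w3 is 157.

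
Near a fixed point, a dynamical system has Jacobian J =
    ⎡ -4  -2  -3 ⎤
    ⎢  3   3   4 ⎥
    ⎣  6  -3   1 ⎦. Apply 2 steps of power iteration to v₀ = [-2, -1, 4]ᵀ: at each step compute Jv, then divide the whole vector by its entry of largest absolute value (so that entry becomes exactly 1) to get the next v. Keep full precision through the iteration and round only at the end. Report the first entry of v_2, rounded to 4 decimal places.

Jv0 = (-2.00000, 7.00000, -5.00000); divide by 7.00000 → v1 = (-0.28571, 1.00000, -0.71429)
Jv1 = (1.28571, -0.71429, -5.42857); divide by -5.42857 → v2 = (-0.23684, 0.13158, 1.00000)
Requested entry of v2: 9/-38 = -0.2368

-0.2368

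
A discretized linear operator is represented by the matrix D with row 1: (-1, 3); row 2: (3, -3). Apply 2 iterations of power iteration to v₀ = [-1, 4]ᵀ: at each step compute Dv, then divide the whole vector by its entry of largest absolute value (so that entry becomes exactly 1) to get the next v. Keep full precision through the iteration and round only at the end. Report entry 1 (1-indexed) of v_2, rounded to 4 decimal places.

Dv0 = (13.00000, -15.00000); divide by -15.00000 → v1 = (-0.86667, 1.00000)
Dv1 = (3.86667, -5.60000); divide by -5.60000 → v2 = (-0.69048, 1.00000)
Requested entry of v2: -58/84 = -0.6905

-0.6905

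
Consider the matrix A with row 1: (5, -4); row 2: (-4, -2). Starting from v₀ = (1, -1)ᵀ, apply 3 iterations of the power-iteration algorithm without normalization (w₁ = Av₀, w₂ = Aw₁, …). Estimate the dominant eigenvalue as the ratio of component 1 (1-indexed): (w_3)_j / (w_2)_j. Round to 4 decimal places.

7.4151

w1 = Av₀ = (5·1 + (-4)·(-1); (-4)·1 + (-2)·(-1)) = (9, -2)
w2 = Aw1 = (5·9 + (-4)·(-2); (-4)·9 + (-2)·(-2)) = (53, -32)
w3 = Aw2 = (393, -148)
Ratio at component: 393 / 53 = 7.4151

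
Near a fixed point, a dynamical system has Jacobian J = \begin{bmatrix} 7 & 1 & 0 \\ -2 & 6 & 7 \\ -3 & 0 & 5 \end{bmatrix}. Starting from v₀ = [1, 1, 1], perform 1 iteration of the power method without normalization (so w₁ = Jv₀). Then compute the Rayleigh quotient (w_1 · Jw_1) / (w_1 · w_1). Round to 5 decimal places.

w1 = Jv₀ = (7·1 + 1·1 + 0·1; (-2)·1 + 6·1 + 7·1; (-3)·1 + 0·1 + 5·1) = (8, 11, 2)
Jw1 = (67, 64, -14)
w1·Jw1 = 8·67 + 11·64 + 2·(-14) = 1212; w1·w1 = 8·8 + 11·11 + 2·2 = 189
λ ≈ 1212/189 = 6.41270

6.41270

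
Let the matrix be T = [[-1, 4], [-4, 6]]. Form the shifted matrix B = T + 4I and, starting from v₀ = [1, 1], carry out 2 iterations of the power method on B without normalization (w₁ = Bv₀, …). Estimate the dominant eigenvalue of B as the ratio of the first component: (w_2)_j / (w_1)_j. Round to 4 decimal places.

μ ≈ 6.4286

B = T + 4I has rows (3, 4); (-4, 10)
w1 = Bv₀ = (7, 6)
w2 = Bw1 = (45, 32)
Ratio: 45/7 = 6.4286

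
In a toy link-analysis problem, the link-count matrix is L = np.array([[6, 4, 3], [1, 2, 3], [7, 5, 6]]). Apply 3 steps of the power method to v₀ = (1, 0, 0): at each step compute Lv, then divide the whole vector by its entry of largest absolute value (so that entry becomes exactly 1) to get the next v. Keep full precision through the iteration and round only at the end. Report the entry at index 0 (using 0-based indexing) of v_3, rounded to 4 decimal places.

Lv0 = (6.00000, 1.00000, 7.00000); divide by 7.00000 → v1 = (0.85714, 0.14286, 1.00000)
Lv1 = (8.71429, 4.14286, 12.71429); divide by 12.71429 → v2 = (0.68539, 0.32584, 1.00000)
Lv2 = (8.41573, 4.33708, 12.42697); divide by 12.42697 → v3 = (0.67722, 0.34901, 1.00000)
Requested entry of v3: 749/1106 = 0.6772

0.6772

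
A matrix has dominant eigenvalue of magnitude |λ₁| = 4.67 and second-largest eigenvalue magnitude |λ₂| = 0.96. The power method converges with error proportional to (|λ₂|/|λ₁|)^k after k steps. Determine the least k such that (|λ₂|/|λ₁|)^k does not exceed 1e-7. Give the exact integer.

|λ₂/λ₁| = 0.96/4.67 = 0.20557
Need k ≥ ln(1e-7) / ln(0.20557) = -16.1181 / -1.5820 ≈ 10.189
Smallest integer k satisfying the bound: 11

11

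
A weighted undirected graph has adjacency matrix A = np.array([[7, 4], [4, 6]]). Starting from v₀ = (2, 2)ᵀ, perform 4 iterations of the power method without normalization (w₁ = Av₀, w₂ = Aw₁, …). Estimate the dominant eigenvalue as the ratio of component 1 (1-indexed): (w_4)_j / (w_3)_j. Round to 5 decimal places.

w1 = Av₀ = (7·2 + 4·2; 4·2 + 6·2) = (22, 20)
w2 = Aw1 = (7·22 + 4·20; 4·22 + 6·20) = (234, 208)
w3 = Aw2 = (2470, 2184)
w4 = Aw3 = (26026, 22984)
Ratio at component: 26026 / 2470 = 10.53684

λ ≈ 10.53684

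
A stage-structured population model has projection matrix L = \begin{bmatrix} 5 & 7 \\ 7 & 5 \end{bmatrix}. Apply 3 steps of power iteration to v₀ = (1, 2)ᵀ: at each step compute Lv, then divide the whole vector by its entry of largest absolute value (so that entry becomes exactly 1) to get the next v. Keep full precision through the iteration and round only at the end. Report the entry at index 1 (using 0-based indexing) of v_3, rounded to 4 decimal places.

Lv0 = (19.00000, 17.00000); divide by 19.00000 → v1 = (1.00000, 0.89474)
Lv1 = (11.26316, 11.47368); divide by 11.47368 → v2 = (0.98165, 1.00000)
Lv2 = (11.90826, 11.87156); divide by 11.90826 → v3 = (1.00000, 0.99692)
Requested entry of v3: 2588/2596 = 0.9969

0.9969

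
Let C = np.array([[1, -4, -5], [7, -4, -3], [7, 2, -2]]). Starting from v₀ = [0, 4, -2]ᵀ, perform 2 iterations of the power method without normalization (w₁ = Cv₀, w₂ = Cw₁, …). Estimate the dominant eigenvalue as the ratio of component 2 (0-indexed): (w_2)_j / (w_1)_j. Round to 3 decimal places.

w1 = Cv₀ = (1·0 + (-4)·4 + (-5)·(-2); 7·0 + (-4)·4 + (-3)·(-2); 7·0 + 2·4 + (-2)·(-2)) = (-6, -10, 12)
w2 = Cw1 = (1·(-6) + (-4)·(-10) + (-5)·12; 7·(-6) + (-4)·(-10) + (-3)·12; 7·(-6) + 2·(-10) + (-2)·12) = (-26, -38, -86)
Ratio at component: -86 / 12 = -7.167

λ ≈ -7.167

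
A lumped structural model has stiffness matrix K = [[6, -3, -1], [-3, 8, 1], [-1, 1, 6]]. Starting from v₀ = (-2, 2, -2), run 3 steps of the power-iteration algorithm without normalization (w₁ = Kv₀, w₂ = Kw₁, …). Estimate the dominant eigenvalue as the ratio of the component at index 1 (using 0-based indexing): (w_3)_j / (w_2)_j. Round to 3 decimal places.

λ ≈ 10.160

w1 = Kv₀ = (-16, 20, -8)
w2 = Kw1 = (-148, 200, -12)
w3 = Kw2 = (-1476, 2032, 276)
Ratio at component: 2032 / 200 = 10.160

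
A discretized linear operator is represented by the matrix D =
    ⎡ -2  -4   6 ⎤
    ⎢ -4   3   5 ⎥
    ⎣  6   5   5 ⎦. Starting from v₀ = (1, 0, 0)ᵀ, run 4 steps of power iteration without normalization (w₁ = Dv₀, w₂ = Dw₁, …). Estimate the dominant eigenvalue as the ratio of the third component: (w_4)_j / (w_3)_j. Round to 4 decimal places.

w1 = Dv₀ = (-2, -4, 6)
w2 = Dw1 = (56, 26, -2)
w3 = Dw2 = (-228, -156, 456)
w4 = Dw3 = (3816, 2724, 132)
Ratio at component: 132 / 456 = 0.2895

0.2895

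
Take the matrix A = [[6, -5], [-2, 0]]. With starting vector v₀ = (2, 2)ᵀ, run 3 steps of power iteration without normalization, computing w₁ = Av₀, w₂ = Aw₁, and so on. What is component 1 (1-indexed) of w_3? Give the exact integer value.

212

w1 = Av₀ = (2, -4)
w2 = Aw1 = (32, -4)
w3 = Aw2 = (212, -64)
The requested component of w3 is 212.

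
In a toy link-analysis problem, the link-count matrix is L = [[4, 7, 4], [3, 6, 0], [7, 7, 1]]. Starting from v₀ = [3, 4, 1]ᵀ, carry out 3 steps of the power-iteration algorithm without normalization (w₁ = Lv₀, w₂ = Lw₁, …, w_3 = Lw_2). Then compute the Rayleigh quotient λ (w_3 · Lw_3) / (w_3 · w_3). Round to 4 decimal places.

w1 = Lv₀ = (4·3 + 7·4 + 4·1; 3·3 + 6·4 + 0·1; 7·3 + 7·4 + 1·1) = (44, 33, 50)
w2 = Lw1 = (4·44 + 7·33 + 4·50; 3·44 + 6·33 + 0·50; 7·44 + 7·33 + 1·50) = (607, 330, 589)
w3 = Lw2 = (7094, 3801, 7148)
Lw3 = (83575, 44088, 83413)
w3·Lw3 = 7094·83575 + 3801·44088 + 7148·83413 = 1356695662; w3·w3 = 7094·7094 + 3801·3801 + 7148·7148 = 115866341
λ ≈ 1356695662/115866341 = 11.7091

11.7091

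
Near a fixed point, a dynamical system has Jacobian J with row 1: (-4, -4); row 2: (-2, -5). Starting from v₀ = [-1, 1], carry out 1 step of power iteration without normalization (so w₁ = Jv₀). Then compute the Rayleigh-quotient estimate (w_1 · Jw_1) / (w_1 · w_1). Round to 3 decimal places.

w1 = Jv₀ = (0, -3)
Jw1 = (12, 15)
w1·Jw1 = 0·12 + (-3)·15 = -45; w1·w1 = 0·0 + (-3)·(-3) = 9
λ ≈ -45/9 = -5.000

-5.000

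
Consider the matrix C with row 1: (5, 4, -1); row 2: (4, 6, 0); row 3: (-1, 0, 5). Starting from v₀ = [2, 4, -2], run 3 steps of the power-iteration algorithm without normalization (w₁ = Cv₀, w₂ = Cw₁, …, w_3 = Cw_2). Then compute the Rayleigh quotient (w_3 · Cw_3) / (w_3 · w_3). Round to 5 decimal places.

9.62174

w1 = Cv₀ = (5·2 + 4·4 + (-1)·(-2); 4·2 + 6·4 + 0·(-2); (-1)·2 + 0·4 + 5·(-2)) = (28, 32, -12)
w2 = Cw1 = (5·28 + 4·32 + (-1)·(-12); 4·28 + 6·32 + 0·(-12); (-1)·28 + 0·32 + 5·(-12)) = (280, 304, -88)
w3 = Cw2 = (2704, 2944, -720)
Cw3 = (26016, 28480, -6304)
w3·Cw3 = 2704·26016 + 2944·28480 + (-720)·(-6304) = 158731264; w3·w3 = 2704·2704 + 2944·2944 + (-720)·(-720) = 16497152
λ ≈ 158731264/16497152 = 9.62174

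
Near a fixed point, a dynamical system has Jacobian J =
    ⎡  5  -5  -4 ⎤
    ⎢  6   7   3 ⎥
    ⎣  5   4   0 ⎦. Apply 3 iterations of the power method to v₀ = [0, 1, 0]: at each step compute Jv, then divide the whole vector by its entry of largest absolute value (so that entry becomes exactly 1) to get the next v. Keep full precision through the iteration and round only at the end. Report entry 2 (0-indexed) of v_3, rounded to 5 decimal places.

Jv0 = (-5.000000, 7.000000, 4.000000); divide by 7.000000 → v1 = (-0.714286, 1.000000, 0.571429)
Jv1 = (-10.857143, 4.428571, 0.428571); divide by -10.857143 → v2 = (1.000000, -0.407895, -0.039474)
Jv2 = (7.197368, 3.026316, 3.368421); divide by 7.197368 → v3 = (1.000000, 0.420475, 0.468007)
Requested entry of v3: -256/-547 = 0.46801

0.46801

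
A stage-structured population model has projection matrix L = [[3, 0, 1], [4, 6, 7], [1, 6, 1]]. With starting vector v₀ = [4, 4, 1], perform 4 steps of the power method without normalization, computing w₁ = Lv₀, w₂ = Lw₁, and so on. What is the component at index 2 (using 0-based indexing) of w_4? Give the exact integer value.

38714

w1 = Lv₀ = (13, 47, 29)
w2 = Lw1 = (68, 537, 324)
w3 = Lw2 = (528, 5762, 3614)
w4 = Lw3 = (5198, 61982, 38714)
The requested component of w4 is 38714.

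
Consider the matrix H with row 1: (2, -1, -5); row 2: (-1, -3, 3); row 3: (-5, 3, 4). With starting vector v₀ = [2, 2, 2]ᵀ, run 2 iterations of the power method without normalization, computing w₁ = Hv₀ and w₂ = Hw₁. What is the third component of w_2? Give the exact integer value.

50

w1 = Hv₀ = (2·2 + (-1)·2 + (-5)·2; (-1)·2 + (-3)·2 + 3·2; (-5)·2 + 3·2 + 4·2) = (-8, -2, 4)
w2 = Hw1 = (2·(-8) + (-1)·(-2) + (-5)·4; (-1)·(-8) + (-3)·(-2) + 3·4; (-5)·(-8) + 3·(-2) + 4·4) = (-34, 26, 50)
The requested component of w2 is 50.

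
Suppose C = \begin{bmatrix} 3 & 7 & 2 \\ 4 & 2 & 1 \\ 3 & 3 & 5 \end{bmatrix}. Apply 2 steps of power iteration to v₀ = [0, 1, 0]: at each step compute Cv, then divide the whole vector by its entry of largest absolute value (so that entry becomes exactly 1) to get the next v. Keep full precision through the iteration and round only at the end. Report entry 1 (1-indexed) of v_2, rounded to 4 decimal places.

0.9762

Cv0 = (7.00000, 2.00000, 3.00000); divide by 7.00000 → v1 = (1.00000, 0.28571, 0.42857)
Cv1 = (5.85714, 5.00000, 6.00000); divide by 6.00000 → v2 = (0.97619, 0.83333, 1.00000)
Requested entry of v2: 41/42 = 0.9762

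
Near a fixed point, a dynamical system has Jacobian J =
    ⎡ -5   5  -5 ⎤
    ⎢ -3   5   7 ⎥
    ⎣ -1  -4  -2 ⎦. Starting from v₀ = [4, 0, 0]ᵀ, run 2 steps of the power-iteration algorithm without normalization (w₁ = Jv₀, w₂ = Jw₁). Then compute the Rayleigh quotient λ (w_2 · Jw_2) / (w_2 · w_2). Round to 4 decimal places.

w1 = Jv₀ = ((-5)·4 + 5·0 + (-5)·0; (-3)·4 + 5·0 + 7·0; (-1)·4 + (-4)·0 + (-2)·0) = (-20, -12, -4)
w2 = Jw1 = ((-5)·(-20) + 5·(-12) + (-5)·(-4); (-3)·(-20) + 5·(-12) + 7·(-4); (-1)·(-20) + (-4)·(-12) + (-2)·(-4)) = (60, -28, 76)
Jw2 = (-820, 212, -100)
w2·Jw2 = 60·(-820) + (-28)·212 + 76·(-100) = -62736; w2·w2 = 60·60 + (-28)·(-28) + 76·76 = 10160
λ ≈ -62736/10160 = -6.1748

λ ≈ -6.1748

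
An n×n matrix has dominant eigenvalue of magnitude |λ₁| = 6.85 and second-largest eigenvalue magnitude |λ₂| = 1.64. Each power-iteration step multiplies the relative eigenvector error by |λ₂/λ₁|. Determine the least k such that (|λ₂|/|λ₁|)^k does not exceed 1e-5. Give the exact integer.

|λ₂/λ₁| = 1.64/6.85 = 0.23942
Need k ≥ ln(1e-5) / ln(0.23942) = -11.5129 / -1.4296 ≈ 8.054
Smallest integer k satisfying the bound: 9

9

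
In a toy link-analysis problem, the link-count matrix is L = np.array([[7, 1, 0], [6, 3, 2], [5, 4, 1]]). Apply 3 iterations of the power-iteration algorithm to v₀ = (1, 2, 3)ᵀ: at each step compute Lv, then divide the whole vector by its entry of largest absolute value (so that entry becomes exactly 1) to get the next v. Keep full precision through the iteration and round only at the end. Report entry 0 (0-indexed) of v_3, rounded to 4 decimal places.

Lv0 = (9.00000, 18.00000, 16.00000); divide by 18.00000 → v1 = (0.50000, 1.00000, 0.88889)
Lv1 = (4.50000, 7.77778, 7.38889); divide by 7.77778 → v2 = (0.57857, 1.00000, 0.95000)
Lv2 = (5.05000, 8.37143, 7.84286); divide by 8.37143 → v3 = (0.60324, 1.00000, 0.93686)
Requested entry of v3: 707/1172 = 0.6032

0.6032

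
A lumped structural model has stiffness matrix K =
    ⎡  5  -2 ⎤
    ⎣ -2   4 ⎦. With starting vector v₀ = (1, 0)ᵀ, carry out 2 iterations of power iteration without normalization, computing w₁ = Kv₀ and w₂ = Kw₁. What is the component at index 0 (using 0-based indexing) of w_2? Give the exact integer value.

w1 = Kv₀ = (5·1 + (-2)·0; (-2)·1 + 4·0) = (5, -2)
w2 = Kw1 = (5·5 + (-2)·(-2); (-2)·5 + 4·(-2)) = (29, -18)
The requested component of w2 is 29.

29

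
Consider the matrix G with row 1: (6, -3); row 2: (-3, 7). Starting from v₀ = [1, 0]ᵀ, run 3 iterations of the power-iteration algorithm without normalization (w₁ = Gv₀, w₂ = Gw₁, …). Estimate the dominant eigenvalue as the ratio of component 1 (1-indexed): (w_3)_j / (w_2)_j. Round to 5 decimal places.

w1 = Gv₀ = (6, -3)
w2 = Gw1 = (45, -39)
w3 = Gw2 = (387, -408)
Ratio at component: 387 / 45 = 8.60000

λ ≈ 8.60000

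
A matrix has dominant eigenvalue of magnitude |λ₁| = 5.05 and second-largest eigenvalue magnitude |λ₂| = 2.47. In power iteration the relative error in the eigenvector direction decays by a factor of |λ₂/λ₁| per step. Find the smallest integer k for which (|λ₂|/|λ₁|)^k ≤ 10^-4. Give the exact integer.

|λ₂/λ₁| = 2.47/5.05 = 0.48911
Need k ≥ ln(10^-4) / ln(0.48911) = -9.2103 / -0.7152 ≈ 12.879
Smallest integer k satisfying the bound: 13

13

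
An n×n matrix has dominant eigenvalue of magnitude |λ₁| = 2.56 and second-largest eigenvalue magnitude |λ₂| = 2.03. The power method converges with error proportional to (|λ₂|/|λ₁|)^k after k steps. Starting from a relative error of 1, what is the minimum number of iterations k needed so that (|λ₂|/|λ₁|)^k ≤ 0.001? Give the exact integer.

|λ₂/λ₁| = 2.03/2.56 = 0.79297
Need k ≥ ln(0.001) / ln(0.79297) = -6.9078 / -0.2320 ≈ 29.778
Smallest integer k satisfying the bound: 30

30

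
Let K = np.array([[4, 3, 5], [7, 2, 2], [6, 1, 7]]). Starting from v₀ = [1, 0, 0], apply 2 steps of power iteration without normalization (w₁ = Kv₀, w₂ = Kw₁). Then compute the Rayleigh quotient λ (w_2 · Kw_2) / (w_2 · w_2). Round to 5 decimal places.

w1 = Kv₀ = (4·1 + 3·0 + 5·0; 7·1 + 2·0 + 2·0; 6·1 + 1·0 + 7·0) = (4, 7, 6)
w2 = Kw1 = (4·4 + 3·7 + 5·6; 7·4 + 2·7 + 2·6; 6·4 + 1·7 + 7·6) = (67, 54, 73)
Kw2 = (795, 723, 967)
w2·Kw2 = 67·795 + 54·723 + 73·967 = 162898; w2·w2 = 67·67 + 54·54 + 73·73 = 12734
λ ≈ 162898/12734 = 12.79237

12.79237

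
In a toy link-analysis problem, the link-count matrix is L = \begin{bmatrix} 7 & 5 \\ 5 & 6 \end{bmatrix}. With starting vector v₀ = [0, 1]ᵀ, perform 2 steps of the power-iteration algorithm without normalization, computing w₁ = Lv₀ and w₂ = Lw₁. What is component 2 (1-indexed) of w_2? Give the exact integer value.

w1 = Lv₀ = (7·0 + 5·1; 5·0 + 6·1) = (5, 6)
w2 = Lw1 = (7·5 + 5·6; 5·5 + 6·6) = (65, 61)
The requested component of w2 is 61.

61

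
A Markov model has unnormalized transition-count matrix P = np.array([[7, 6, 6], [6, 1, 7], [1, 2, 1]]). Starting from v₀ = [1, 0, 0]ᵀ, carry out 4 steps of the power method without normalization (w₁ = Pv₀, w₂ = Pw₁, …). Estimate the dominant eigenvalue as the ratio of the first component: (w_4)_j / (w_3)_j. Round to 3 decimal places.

λ ≈ 12.310

w1 = Pv₀ = (7, 6, 1)
w2 = Pw1 = (91, 55, 20)
w3 = Pw2 = (1087, 741, 221)
w4 = Pw3 = (13381, 8810, 2790)
Ratio at component: 13381 / 1087 = 12.310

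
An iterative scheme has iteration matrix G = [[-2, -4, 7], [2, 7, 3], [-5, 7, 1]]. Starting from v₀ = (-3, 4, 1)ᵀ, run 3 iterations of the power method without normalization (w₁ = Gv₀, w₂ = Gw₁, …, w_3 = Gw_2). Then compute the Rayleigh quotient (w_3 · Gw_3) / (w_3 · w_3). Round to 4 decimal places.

λ ≈ 9.5985

w1 = Gv₀ = ((-2)·(-3) + (-4)·4 + 7·1; 2·(-3) + 7·4 + 3·1; (-5)·(-3) + 7·4 + 1·1) = (-3, 25, 44)
w2 = Gw1 = ((-2)·(-3) + (-4)·25 + 7·44; 2·(-3) + 7·25 + 3·44; (-5)·(-3) + 7·25 + 1·44) = (214, 301, 234)
w3 = Gw2 = (6, 3237, 1271)
Gw3 = (-4063, 26484, 23900)
w3·Gw3 = 6·(-4063) + 3237·26484 + 1271·23900 = 116081230; w3·w3 = 6·6 + 3237·3237 + 1271·1271 = 12093646
λ ≈ 116081230/12093646 = 9.5985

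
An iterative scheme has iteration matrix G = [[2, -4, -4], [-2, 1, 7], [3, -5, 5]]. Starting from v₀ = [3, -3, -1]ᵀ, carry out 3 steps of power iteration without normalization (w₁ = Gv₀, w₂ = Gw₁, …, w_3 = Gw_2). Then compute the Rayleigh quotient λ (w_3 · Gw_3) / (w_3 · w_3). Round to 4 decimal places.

λ ≈ 5.1261

w1 = Gv₀ = (2·3 + (-4)·(-3) + (-4)·(-1); (-2)·3 + 1·(-3) + 7·(-1); 3·3 + (-5)·(-3) + 5·(-1)) = (22, -16, 19)
w2 = Gw1 = (2·22 + (-4)·(-16) + (-4)·19; (-2)·22 + 1·(-16) + 7·19; 3·22 + (-5)·(-16) + 5·19) = (32, 73, 241)
w3 = Gw2 = (-1192, 1696, 936)
Gw3 = (-12912, 10632, -7376)
w3·Gw3 = (-1192)·(-12912) + 1696·10632 + 936·(-7376) = 26519040; w3·w3 = (-1192)·(-1192) + 1696·1696 + 936·936 = 5173376
λ ≈ 26519040/5173376 = 5.1261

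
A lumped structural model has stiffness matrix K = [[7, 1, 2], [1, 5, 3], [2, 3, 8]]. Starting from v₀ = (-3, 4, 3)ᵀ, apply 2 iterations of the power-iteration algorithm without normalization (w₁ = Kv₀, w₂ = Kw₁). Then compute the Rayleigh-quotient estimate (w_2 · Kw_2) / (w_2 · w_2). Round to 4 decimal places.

9.9370

w1 = Kv₀ = (7·(-3) + 1·4 + 2·3; 1·(-3) + 5·4 + 3·3; 2·(-3) + 3·4 + 8·3) = (-11, 26, 30)
w2 = Kw1 = (7·(-11) + 1·26 + 2·30; 1·(-11) + 5·26 + 3·30; 2·(-11) + 3·26 + 8·30) = (9, 209, 296)
Kw2 = (864, 1942, 3013)
w2·Kw2 = 9·864 + 209·1942 + 296·3013 = 1305502; w2·w2 = 9·9 + 209·209 + 296·296 = 131378
λ ≈ 1305502/131378 = 9.9370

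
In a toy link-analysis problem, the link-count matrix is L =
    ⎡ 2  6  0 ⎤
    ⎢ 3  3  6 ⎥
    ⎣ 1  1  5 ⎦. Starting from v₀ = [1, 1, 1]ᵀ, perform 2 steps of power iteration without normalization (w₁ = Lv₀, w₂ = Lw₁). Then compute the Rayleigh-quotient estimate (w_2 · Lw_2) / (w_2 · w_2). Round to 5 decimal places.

λ ≈ 8.81873

w1 = Lv₀ = (2·1 + 6·1 + 0·1; 3·1 + 3·1 + 6·1; 1·1 + 1·1 + 5·1) = (8, 12, 7)
w2 = Lw1 = (2·8 + 6·12 + 0·7; 3·8 + 3·12 + 6·7; 1·8 + 1·12 + 5·7) = (88, 102, 55)
Lw2 = (788, 900, 465)
w2·Lw2 = 88·788 + 102·900 + 55·465 = 186719; w2·w2 = 88·88 + 102·102 + 55·55 = 21173
λ ≈ 186719/21173 = 8.81873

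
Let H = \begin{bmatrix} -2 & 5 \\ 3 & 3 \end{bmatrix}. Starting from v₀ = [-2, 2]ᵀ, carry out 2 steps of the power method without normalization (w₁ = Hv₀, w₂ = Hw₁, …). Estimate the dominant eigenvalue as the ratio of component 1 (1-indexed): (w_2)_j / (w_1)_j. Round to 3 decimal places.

w1 = Hv₀ = (14, 0)
w2 = Hw1 = (-28, 42)
Ratio at component: -28 / 14 = -2.000

λ ≈ -2.000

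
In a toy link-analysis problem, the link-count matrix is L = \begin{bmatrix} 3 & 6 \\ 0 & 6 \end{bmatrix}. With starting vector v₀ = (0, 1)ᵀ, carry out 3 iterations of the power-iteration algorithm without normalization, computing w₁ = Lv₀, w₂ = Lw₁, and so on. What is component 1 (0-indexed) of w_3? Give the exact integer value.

w1 = Lv₀ = (6, 6)
w2 = Lw1 = (54, 36)
w3 = Lw2 = (378, 216)
The requested component of w3 is 216.

216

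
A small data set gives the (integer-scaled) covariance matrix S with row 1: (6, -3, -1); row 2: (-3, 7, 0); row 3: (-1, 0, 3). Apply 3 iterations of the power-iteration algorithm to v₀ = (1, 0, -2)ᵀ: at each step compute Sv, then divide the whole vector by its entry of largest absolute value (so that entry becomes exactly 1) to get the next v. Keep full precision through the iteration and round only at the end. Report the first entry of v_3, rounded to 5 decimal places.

Sv0 = (8.000000, -3.000000, -7.000000); divide by 8.000000 → v1 = (1.000000, -0.375000, -0.875000)
Sv1 = (8.000000, -5.625000, -3.625000); divide by 8.000000 → v2 = (1.000000, -0.703125, -0.453125)
Sv2 = (8.562500, -7.921875, -2.359375); divide by 8.562500 → v3 = (1.000000, -0.925182, -0.275547)
Requested entry of v3: 548/548 = 1.00000

1.00000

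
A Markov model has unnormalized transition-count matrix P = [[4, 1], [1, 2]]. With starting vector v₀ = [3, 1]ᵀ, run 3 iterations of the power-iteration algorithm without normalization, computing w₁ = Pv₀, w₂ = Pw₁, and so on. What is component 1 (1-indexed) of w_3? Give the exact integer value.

251

w1 = Pv₀ = (4·3 + 1·1; 1·3 + 2·1) = (13, 5)
w2 = Pw1 = (4·13 + 1·5; 1·13 + 2·5) = (57, 23)
w3 = Pw2 = (251, 103)
The requested component of w3 is 251.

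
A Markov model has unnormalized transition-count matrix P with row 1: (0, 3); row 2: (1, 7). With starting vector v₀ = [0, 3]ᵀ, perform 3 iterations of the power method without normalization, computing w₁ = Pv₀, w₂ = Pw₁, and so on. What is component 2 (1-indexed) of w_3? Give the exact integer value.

1155

w1 = Pv₀ = (0·0 + 3·3; 1·0 + 7·3) = (9, 21)
w2 = Pw1 = (0·9 + 3·21; 1·9 + 7·21) = (63, 156)
w3 = Pw2 = (468, 1155)
The requested component of w3 is 1155.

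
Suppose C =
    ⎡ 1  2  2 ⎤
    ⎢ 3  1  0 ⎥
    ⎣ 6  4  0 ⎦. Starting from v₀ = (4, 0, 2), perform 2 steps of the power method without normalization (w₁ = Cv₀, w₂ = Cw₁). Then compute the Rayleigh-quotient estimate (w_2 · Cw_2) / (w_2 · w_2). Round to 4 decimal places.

w1 = Cv₀ = (1·4 + 2·0 + 2·2; 3·4 + 1·0 + 0·2; 6·4 + 4·0 + 0·2) = (8, 12, 24)
w2 = Cw1 = (1·8 + 2·12 + 2·24; 3·8 + 1·12 + 0·24; 6·8 + 4·12 + 0·24) = (80, 36, 96)
Cw2 = (344, 276, 624)
w2·Cw2 = 80·344 + 36·276 + 96·624 = 97360; w2·w2 = 80·80 + 36·36 + 96·96 = 16912
λ ≈ 97360/16912 = 5.7569

λ ≈ 5.7569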